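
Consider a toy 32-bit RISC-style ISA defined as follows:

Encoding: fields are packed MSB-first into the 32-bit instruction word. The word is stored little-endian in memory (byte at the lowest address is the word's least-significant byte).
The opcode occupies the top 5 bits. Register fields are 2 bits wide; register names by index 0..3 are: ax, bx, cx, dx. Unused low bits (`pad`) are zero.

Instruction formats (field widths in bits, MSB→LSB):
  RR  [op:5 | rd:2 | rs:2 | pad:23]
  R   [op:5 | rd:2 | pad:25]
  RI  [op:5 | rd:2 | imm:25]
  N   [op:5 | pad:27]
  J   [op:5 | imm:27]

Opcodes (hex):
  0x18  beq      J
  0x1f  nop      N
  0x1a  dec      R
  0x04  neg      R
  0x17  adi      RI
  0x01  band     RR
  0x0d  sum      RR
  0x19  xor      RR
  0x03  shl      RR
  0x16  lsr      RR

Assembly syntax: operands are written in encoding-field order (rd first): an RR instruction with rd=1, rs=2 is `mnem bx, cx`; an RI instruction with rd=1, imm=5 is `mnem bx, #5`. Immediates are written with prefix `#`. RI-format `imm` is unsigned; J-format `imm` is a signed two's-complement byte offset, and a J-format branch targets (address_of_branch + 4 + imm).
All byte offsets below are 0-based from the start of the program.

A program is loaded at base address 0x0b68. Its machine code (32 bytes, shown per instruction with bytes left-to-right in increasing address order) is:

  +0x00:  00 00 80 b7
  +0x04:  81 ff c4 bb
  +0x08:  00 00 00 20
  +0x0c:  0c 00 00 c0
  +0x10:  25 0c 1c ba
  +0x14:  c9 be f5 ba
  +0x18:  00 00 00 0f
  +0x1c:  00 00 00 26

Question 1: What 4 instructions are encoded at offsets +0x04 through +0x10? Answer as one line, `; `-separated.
[04] 81 ff c4 bb → 0xbbc4ff81
  top 5b → 0x17 → adi [RI]
  rd: (w>>25)&0x3=0x1 → bx
  imm: (w>>0)&0x1ffffff=0x1c4ff81 → #29687681
[08] 00 00 00 20 → 0x20000000
  top 5b → 0x4 → neg [R]
  rd: (w>>25)&0x3=0x0 → ax
[0c] 0c 00 00 c0 → 0xc000000c
  top 5b → 0x18 → beq [J]
  imm: (w>>0)&0x7ffffff=0xc → #12
[10] 25 0c 1c ba → 0xba1c0c25
  top 5b → 0x17 → adi [RI]
  rd: (w>>25)&0x3=0x1 → bx
  imm: (w>>0)&0x1ffffff=0x1c0c25 → #1838117

adi bx, #29687681; neg ax; beq #12; adi bx, #1838117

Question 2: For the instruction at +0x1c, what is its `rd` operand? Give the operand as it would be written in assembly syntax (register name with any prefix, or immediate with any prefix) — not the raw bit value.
dx

off 0x1c: read 00 00 00 26 as little → 0x26000000
  top 5b → 0x4 → neg [R]
  rd: (w>>25)&0x3=0x3 → dx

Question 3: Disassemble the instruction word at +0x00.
@+00  little-endian(00 00 80 b7) = 0xb7800000
  top 5b → 0x16 → lsr [RR]
  rd: (w>>25)&0x3=0x3 → dx
  rs: (w>>23)&0x3=0x3 → dx

lsr dx, dx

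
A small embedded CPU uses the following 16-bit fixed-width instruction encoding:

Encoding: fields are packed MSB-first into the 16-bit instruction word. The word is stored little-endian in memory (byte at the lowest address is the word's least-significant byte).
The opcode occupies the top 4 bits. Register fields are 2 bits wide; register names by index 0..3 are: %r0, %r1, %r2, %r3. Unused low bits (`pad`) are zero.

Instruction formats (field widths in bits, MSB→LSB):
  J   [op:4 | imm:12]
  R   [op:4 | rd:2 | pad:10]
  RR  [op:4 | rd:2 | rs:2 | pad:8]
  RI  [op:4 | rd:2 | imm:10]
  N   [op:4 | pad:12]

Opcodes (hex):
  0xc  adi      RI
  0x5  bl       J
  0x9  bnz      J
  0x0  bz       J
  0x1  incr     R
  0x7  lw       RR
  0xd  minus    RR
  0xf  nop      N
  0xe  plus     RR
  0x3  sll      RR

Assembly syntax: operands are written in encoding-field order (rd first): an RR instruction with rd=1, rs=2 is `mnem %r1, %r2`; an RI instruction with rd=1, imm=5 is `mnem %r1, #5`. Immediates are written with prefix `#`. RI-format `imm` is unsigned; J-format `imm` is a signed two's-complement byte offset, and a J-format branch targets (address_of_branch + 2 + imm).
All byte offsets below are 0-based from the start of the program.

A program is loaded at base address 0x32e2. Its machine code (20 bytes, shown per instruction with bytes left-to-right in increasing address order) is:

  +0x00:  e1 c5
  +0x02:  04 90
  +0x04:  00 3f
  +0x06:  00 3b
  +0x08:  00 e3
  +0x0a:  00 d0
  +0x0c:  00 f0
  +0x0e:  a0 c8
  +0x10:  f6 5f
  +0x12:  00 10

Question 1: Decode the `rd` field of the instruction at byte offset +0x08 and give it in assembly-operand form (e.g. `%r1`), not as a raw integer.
%r0

off 0x08: read 00 e3 as little → 0xe300
  op=0xe300>>12=0xe ⇒ plus (RR)
  rd@[11:10]=0x0 ⇒ %r0
  rs@[9:8]=0x3 ⇒ %r3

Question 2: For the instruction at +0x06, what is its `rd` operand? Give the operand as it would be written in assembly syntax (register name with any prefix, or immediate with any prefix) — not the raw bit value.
%r2

[06] 00 3b → 0x3b00
  top 4b → 0x3 → sll [RR]
  rd@[11:10]=0x2 ⇒ %r2
  rs@[9:8]=0x3 ⇒ %r3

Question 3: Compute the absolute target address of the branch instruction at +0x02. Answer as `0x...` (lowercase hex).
0x32ea

+0x02: 04 90 ⇒ word 0x9004 (little)
  op=0x9004>>12=0x9 ⇒ bnz (J)
  imm: (w>>0)&0xfff=0x4 → #4
  target = base 0x32e2 + off 0x02 + 2 + imm 4 = 0x32ea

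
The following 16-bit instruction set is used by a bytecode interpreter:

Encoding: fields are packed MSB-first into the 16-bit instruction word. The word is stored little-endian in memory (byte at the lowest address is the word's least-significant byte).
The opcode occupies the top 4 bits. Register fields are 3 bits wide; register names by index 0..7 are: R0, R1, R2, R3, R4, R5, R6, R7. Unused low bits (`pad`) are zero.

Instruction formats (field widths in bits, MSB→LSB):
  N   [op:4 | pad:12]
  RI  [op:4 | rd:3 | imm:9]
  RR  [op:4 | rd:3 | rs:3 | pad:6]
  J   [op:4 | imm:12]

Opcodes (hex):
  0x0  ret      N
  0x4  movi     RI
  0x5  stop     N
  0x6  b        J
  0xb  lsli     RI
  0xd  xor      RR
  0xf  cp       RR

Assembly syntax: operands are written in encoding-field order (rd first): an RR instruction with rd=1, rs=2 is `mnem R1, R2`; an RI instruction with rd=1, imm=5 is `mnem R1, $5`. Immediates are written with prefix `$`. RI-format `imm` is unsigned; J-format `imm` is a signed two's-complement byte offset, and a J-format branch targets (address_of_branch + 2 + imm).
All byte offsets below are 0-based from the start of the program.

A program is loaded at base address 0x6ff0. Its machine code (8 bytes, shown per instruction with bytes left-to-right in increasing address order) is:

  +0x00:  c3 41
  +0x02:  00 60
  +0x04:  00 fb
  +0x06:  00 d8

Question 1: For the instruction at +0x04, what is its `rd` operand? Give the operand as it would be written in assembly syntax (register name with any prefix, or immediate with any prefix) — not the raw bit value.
[04] 00 fb → 0xfb00
  op=0xfb00>>12=0xf ⇒ cp (RR)
  rd@[11:9]=0x5 ⇒ R5
  rs@[8:6]=0x4 ⇒ R4

R5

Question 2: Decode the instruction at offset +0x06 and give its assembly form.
xor R4, R0

@+06  little-endian(00 d8) = 0xd800
  opcode bits[15:12]=0xd: xor/RR
  [11:9] rd=4 = R4
  [8:6] rs=0 = R0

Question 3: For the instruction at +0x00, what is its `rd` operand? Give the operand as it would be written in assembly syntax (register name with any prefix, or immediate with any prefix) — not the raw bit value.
[00] c3 41 → 0x41c3
  top 4b → 0x4 → movi [RI]
  rd: (w>>9)&0x7=0x0 → R0
  imm: (w>>0)&0x1ff=0x1c3 → $451

R0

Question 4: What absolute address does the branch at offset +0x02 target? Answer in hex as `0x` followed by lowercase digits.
0x6ff4

off 0x02: read 00 60 as little → 0x6000
  op=0x6000>>12=0x6 ⇒ b (J)
  imm@[11:0]=0x0 ⇒ $0
  target = base 0x6ff0 + off 0x02 + 2 + imm 0 = 0x6ff4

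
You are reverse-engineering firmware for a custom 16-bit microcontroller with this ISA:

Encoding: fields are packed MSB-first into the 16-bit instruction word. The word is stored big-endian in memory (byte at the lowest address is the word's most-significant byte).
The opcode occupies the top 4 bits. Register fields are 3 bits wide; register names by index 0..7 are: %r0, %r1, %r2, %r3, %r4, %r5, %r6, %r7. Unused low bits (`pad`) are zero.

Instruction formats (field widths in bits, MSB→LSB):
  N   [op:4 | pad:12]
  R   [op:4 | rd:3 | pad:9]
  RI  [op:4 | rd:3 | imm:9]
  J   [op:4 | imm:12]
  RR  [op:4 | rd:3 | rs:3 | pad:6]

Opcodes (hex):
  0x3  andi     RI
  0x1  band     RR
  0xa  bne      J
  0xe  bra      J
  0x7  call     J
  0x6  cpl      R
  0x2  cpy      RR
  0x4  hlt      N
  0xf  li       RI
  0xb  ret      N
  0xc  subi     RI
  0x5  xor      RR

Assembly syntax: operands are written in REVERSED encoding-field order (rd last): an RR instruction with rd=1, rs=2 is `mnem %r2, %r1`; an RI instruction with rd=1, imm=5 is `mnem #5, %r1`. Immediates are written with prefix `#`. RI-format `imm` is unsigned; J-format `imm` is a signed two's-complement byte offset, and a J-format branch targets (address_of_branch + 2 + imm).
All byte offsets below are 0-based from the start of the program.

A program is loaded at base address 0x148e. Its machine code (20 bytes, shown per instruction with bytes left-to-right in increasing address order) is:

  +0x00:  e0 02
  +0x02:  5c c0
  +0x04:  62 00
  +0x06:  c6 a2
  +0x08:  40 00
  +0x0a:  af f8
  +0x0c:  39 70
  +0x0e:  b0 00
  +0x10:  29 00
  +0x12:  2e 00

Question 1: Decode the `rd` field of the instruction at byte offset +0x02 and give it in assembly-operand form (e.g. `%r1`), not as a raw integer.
off 0x02: read 5c c0 as big → 0x5cc0
  opcode bits[15:12]=0x5: xor/RR
  rd@[11:9]=0x6 ⇒ %r6
  rs@[8:6]=0x3 ⇒ %r3

%r6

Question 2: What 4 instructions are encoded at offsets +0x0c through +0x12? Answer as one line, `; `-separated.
andi #368, %r4; ret; cpy %r4, %r4; cpy %r0, %r7

@+0c  big-endian(39 70) = 0x3970
  op=0x3970>>12=0x3 ⇒ andi (RI)
  [11:9] rd=4 = %r4
  [8:0] imm=368 = #368
@+0e  big-endian(b0 00) = 0xb000
  op=0xb000>>12=0xb ⇒ ret (N)
@+10  big-endian(29 00) = 0x2900
  op=0x2900>>12=0x2 ⇒ cpy (RR)
  [11:9] rd=4 = %r4
  [8:6] rs=4 = %r4
@+12  big-endian(2e 00) = 0x2e00
  op=0x2e00>>12=0x2 ⇒ cpy (RR)
  [11:9] rd=7 = %r7
  [8:6] rs=0 = %r0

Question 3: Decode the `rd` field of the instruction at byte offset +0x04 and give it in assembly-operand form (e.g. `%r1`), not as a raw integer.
%r1

+0x04: 62 00 ⇒ word 0x6200 (big)
  opcode bits[15:12]=0x6: cpl/R
  rd: (w>>9)&0x7=0x1 → %r1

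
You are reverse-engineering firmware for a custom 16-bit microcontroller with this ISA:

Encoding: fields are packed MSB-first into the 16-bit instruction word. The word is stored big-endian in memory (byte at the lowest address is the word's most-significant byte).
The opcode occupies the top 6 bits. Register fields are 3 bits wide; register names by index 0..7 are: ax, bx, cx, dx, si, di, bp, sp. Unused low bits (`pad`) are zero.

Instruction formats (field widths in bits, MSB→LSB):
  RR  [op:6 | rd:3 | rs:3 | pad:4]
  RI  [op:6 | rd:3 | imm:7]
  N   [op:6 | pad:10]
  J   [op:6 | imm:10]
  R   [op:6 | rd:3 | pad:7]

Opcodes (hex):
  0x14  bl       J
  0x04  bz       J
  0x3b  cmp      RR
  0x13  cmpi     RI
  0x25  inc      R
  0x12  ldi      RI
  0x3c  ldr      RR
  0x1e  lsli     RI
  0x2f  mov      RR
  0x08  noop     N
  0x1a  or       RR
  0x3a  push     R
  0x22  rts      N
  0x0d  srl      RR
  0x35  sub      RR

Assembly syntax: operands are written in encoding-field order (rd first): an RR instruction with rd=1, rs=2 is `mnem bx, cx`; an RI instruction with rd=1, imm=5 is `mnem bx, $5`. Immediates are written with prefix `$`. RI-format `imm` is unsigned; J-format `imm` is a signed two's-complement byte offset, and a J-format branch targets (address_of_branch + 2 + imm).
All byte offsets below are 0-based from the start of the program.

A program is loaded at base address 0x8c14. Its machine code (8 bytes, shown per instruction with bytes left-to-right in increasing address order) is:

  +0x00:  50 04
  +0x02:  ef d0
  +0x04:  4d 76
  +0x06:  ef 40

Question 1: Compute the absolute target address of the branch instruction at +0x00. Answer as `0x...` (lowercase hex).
0x8c1a

+0x00: 50 04 ⇒ word 0x5004 (big)
  opcode bits[15:10]=0x14: bl/J
  imm@[9:0]=0x4 ⇒ $4
  target = base 0x8c14 + off 0x00 + 2 + imm 4 = 0x8c1a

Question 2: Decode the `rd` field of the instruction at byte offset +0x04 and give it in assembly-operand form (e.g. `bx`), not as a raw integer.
cx

+0x04: 4d 76 ⇒ word 0x4d76 (big)
  opcode bits[15:10]=0x13: cmpi/RI
  [9:7] rd=2 = cx
  [6:0] imm=118 = $118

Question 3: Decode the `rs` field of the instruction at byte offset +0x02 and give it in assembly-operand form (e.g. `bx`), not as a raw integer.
di

[02] ef d0 → 0xefd0
  opcode bits[15:10]=0x3b: cmp/RR
  rd: (w>>7)&0x7=0x7 → sp
  rs: (w>>4)&0x7=0x5 → di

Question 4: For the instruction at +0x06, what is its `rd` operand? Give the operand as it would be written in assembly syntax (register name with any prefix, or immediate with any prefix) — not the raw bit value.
@+06  big-endian(ef 40) = 0xef40
  op=0xef40>>10=0x3b ⇒ cmp (RR)
  rd: (w>>7)&0x7=0x6 → bp
  rs: (w>>4)&0x7=0x4 → si

bp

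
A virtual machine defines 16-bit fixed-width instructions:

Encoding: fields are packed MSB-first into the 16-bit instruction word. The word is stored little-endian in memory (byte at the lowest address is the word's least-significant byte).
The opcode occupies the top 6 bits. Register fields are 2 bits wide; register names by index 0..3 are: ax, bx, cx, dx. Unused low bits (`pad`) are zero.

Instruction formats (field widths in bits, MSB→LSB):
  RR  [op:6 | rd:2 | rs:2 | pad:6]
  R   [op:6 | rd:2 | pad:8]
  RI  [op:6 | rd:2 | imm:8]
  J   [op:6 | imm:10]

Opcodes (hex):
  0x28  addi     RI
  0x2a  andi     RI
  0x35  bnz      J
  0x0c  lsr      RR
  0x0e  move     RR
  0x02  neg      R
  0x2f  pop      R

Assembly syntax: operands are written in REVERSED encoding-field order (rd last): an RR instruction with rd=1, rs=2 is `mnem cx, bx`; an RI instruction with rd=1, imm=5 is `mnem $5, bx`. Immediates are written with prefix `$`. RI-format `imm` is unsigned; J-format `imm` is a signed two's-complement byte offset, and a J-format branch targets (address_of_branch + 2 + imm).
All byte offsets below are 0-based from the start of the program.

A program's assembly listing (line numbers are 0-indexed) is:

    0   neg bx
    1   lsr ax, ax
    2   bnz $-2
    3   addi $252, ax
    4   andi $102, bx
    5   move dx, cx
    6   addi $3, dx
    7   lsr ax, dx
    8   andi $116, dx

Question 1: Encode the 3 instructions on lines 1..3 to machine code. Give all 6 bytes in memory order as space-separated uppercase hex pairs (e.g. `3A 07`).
line 1 (lsr): pack op=0xc:6|rd=0:2|rs=0:2|pad=0:6 = 0x3000; little→ 00 30
line 2 (bnz): pack op=0x35:6|imm=-2:10 = 0xd7fe; little→ fe d7
line 3 (addi): pack op=0x28:6|rd=0:2|imm=252:8 = 0xa0fc; little→ fc a0

00 30 FE D7 FC A0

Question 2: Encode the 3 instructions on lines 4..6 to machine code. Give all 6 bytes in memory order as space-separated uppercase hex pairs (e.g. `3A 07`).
line 4 (andi): pack op=0x2a:6|rd=1:2|imm=102:8 = 0xa966; little→ 66 a9
line 5 (move): pack op=0xe:6|rd=2:2|rs=3:2|pad=0:6 = 0x3ac0; little→ c0 3a
line 6 (addi): pack op=0x28:6|rd=3:2|imm=3:8 = 0xa303; little→ 03 a3

66 A9 C0 3A 03 A3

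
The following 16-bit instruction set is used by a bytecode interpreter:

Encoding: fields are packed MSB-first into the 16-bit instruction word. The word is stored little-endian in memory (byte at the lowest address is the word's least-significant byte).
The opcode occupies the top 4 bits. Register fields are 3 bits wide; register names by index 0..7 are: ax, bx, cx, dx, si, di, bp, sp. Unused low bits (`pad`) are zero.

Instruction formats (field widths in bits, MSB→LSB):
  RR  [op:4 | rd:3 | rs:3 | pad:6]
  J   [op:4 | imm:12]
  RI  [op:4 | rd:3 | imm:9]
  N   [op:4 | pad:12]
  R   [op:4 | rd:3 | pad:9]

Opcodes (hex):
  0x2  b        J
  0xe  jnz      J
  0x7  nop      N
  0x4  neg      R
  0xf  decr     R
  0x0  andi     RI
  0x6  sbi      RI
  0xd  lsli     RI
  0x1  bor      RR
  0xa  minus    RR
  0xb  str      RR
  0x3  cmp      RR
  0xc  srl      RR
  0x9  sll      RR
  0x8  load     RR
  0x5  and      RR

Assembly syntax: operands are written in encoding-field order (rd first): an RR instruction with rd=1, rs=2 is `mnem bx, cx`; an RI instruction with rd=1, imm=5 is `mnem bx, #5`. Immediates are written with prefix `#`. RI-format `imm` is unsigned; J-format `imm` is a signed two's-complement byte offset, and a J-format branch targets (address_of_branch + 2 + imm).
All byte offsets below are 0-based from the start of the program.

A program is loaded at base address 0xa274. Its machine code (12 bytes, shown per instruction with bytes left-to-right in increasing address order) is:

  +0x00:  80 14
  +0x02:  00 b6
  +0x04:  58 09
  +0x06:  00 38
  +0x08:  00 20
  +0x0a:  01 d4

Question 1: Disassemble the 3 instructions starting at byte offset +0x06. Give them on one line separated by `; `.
cmp si, ax; b #0; lsli cx, #1

off 0x06: read 00 38 as little → 0x3800
  op=0x3800>>12=0x3 ⇒ cmp (RR)
  [11:9] rd=4 = si
  [8:6] rs=0 = ax
off 0x08: read 00 20 as little → 0x2000
  op=0x2000>>12=0x2 ⇒ b (J)
  [11:0] imm=0 = #0
off 0x0a: read 01 d4 as little → 0xd401
  op=0xd401>>12=0xd ⇒ lsli (RI)
  [11:9] rd=2 = cx
  [8:0] imm=1 = #1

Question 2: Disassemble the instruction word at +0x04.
andi si, #344

@+04  little-endian(58 09) = 0x0958
  op=0x0958>>12=0x0 ⇒ andi (RI)
  rd@[11:9]=0x4 ⇒ si
  imm@[8:0]=0x158 ⇒ #344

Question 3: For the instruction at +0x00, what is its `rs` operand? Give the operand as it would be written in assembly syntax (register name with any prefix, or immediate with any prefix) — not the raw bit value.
cx

[00] 80 14 → 0x1480
  top 4b → 0x1 → bor [RR]
  rd@[11:9]=0x2 ⇒ cx
  rs@[8:6]=0x2 ⇒ cx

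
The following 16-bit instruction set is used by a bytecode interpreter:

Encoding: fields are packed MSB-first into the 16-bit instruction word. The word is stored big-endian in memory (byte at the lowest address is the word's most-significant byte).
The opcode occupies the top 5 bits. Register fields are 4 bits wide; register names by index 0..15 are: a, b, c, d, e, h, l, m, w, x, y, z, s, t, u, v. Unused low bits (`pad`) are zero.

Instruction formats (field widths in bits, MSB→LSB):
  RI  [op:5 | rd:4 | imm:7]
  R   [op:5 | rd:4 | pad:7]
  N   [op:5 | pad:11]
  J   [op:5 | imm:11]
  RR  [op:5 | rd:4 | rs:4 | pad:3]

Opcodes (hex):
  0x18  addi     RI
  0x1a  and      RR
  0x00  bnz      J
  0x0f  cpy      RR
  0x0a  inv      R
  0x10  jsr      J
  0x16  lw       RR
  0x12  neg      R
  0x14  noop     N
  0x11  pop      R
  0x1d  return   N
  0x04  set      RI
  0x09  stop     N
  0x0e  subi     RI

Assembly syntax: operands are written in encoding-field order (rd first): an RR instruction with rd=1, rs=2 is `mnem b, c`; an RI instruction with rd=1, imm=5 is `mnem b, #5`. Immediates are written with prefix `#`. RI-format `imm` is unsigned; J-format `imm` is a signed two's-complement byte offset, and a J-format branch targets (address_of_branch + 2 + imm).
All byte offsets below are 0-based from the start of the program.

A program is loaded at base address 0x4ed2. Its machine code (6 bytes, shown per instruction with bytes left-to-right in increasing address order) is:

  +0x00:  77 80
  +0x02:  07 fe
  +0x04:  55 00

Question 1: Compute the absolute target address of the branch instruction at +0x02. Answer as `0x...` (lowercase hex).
+0x02: 07 fe ⇒ word 0x07fe (big)
  op=0x07fe>>11=0x0 ⇒ bnz (J)
  imm: (w>>0)&0x7ff=0x7fe (s11→-2) → #-2
  target = base 0x4ed2 + off 0x02 + 2 + imm -2 = 0x4ed4

0x4ed4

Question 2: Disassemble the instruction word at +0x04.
@+04  big-endian(55 00) = 0x5500
  top 5b → 0xa → inv [R]
  rd@[10:7]=0xa ⇒ y

inv y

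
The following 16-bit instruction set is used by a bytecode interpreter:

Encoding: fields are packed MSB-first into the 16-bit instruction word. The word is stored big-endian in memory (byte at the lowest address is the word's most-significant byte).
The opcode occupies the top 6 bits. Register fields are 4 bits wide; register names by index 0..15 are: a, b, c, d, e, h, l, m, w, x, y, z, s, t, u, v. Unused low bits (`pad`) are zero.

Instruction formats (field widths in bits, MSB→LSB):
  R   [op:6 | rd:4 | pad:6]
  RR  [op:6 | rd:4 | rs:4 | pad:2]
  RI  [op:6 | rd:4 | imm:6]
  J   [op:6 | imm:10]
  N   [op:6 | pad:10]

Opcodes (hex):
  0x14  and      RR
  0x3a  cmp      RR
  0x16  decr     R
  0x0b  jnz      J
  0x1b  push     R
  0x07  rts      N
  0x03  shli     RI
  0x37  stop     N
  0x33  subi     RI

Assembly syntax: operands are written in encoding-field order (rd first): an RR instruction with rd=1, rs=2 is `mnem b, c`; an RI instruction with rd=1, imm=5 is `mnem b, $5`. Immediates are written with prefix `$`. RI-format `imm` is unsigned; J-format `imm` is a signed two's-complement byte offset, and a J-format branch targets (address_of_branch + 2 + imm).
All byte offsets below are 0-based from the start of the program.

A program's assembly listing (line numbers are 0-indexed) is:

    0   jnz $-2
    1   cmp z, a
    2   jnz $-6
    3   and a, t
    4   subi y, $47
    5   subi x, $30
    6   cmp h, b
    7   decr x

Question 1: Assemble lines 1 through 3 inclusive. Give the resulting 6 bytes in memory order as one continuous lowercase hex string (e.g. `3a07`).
1. cmp fields op=0x3a:6|rd=11:4|rs=0:4|pad=0:2 → word eac0h → ea c0
2. jnz fields op=0xb:6|imm=-6:10 → word 2ffah → 2f fa
3. and fields op=0x14:6|rd=0:4|rs=13:4|pad=0:2 → word 5034h → 50 34

eac02ffa5034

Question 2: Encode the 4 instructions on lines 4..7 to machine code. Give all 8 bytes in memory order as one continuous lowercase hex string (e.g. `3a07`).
ceafce5ee9445a40

L4: subi op=0x33:6|rd=10:4|imm=47:6 ⇒ 0xceaf ⇒ big ce af
L5: subi op=0x33:6|rd=9:4|imm=30:6 ⇒ 0xce5e ⇒ big ce 5e
L6: cmp op=0x3a:6|rd=5:4|rs=1:4|pad=0:2 ⇒ 0xe944 ⇒ big e9 44
L7: decr op=0x16:6|rd=9:4|pad=0:6 ⇒ 0x5a40 ⇒ big 5a 40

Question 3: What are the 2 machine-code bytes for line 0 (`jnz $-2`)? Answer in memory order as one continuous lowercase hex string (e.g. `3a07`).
0. jnz fields op=0xb:6|imm=-2:10 → word 2ffeh → 2f fe

2ffe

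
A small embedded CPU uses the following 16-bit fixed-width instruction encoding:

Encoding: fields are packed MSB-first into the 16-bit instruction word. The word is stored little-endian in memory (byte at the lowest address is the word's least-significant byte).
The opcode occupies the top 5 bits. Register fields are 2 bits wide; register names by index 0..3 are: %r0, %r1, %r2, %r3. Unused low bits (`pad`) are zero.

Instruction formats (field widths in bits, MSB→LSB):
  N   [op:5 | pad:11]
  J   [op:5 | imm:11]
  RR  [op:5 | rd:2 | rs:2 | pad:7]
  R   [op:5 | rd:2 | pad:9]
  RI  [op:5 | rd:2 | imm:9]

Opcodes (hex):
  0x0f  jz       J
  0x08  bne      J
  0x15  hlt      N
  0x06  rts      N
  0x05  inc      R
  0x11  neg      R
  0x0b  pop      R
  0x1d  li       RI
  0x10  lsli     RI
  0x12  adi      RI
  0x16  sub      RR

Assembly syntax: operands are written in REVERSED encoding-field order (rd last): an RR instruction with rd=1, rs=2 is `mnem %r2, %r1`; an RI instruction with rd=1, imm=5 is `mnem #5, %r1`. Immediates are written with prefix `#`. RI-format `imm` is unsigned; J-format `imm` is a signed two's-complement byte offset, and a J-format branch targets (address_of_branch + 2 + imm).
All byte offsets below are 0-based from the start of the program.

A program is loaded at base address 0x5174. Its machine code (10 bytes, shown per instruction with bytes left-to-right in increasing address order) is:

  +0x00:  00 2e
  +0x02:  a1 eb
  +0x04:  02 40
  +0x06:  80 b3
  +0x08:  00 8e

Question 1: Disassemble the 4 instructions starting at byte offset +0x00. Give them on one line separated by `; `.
+0x00: 00 2e ⇒ word 0x2e00 (little)
  top 5b → 0x5 → inc [R]
  rd: (w>>9)&0x3=0x3 → %r3
+0x02: a1 eb ⇒ word 0xeba1 (little)
  top 5b → 0x1d → li [RI]
  rd: (w>>9)&0x3=0x1 → %r1
  imm: (w>>0)&0x1ff=0x1a1 → #417
+0x04: 02 40 ⇒ word 0x4002 (little)
  top 5b → 0x8 → bne [J]
  imm: (w>>0)&0x7ff=0x2 → #2
+0x06: 80 b3 ⇒ word 0xb380 (little)
  top 5b → 0x16 → sub [RR]
  rd: (w>>9)&0x3=0x1 → %r1
  rs: (w>>7)&0x3=0x3 → %r3

inc %r3; li #417, %r1; bne #2; sub %r3, %r1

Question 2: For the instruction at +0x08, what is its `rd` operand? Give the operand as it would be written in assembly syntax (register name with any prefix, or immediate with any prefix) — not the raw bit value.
@+08  little-endian(00 8e) = 0x8e00
  top 5b → 0x11 → neg [R]
  rd@[10:9]=0x3 ⇒ %r3

%r3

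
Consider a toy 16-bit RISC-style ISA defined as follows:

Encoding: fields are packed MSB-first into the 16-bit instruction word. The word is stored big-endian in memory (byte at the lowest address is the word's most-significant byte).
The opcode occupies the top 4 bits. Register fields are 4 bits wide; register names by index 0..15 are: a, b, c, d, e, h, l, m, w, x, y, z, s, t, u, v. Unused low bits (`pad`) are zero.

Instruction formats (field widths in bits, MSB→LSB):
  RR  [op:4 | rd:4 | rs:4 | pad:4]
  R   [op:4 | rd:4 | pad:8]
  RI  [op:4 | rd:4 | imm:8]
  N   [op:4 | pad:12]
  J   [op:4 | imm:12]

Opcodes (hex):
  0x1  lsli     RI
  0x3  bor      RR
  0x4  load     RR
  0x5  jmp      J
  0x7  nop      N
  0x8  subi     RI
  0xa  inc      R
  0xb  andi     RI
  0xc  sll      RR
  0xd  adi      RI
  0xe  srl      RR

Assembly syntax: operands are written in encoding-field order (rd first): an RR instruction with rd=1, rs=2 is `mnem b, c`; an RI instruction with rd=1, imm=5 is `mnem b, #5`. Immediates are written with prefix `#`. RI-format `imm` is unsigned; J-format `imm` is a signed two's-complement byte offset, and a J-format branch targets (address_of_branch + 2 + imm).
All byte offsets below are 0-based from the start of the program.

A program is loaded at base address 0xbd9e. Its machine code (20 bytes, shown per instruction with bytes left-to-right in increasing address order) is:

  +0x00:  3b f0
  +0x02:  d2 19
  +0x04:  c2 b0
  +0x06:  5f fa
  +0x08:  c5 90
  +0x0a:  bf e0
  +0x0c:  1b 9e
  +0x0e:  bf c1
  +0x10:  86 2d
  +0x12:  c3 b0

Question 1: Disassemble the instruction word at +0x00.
bor z, v

+0x00: 3b f0 ⇒ word 0x3bf0 (big)
  top 4b → 0x3 → bor [RR]
  [11:8] rd=11 = z
  [7:4] rs=15 = v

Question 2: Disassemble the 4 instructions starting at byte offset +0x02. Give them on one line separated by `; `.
[02] d2 19 → 0xd219
  top 4b → 0xd → adi [RI]
  [11:8] rd=2 = c
  [7:0] imm=25 = #25
[04] c2 b0 → 0xc2b0
  top 4b → 0xc → sll [RR]
  [11:8] rd=2 = c
  [7:4] rs=11 = z
[06] 5f fa → 0x5ffa
  top 4b → 0x5 → jmp [J]
  [11:0] imm=4090 (s12→-6) = #-6
[08] c5 90 → 0xc590
  top 4b → 0xc → sll [RR]
  [11:8] rd=5 = h
  [7:4] rs=9 = x

adi c, #25; sll c, z; jmp #-6; sll h, x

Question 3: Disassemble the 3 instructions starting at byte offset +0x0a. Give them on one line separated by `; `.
off 0x0a: read bf e0 as big → 0xbfe0
  opcode bits[15:12]=0xb: andi/RI
  rd: (w>>8)&0xf=0xf → v
  imm: (w>>0)&0xff=0xe0 → #224
off 0x0c: read 1b 9e as big → 0x1b9e
  opcode bits[15:12]=0x1: lsli/RI
  rd: (w>>8)&0xf=0xb → z
  imm: (w>>0)&0xff=0x9e → #158
off 0x0e: read bf c1 as big → 0xbfc1
  opcode bits[15:12]=0xb: andi/RI
  rd: (w>>8)&0xf=0xf → v
  imm: (w>>0)&0xff=0xc1 → #193

andi v, #224; lsli z, #158; andi v, #193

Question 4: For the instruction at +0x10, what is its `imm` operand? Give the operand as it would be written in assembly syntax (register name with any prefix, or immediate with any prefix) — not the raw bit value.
+0x10: 86 2d ⇒ word 0x862d (big)
  opcode bits[15:12]=0x8: subi/RI
  rd: (w>>8)&0xf=0x6 → l
  imm: (w>>0)&0xff=0x2d → #45

#45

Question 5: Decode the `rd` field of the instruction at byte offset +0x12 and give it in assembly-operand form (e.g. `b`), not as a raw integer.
off 0x12: read c3 b0 as big → 0xc3b0
  top 4b → 0xc → sll [RR]
  rd: (w>>8)&0xf=0x3 → d
  rs: (w>>4)&0xf=0xb → z

d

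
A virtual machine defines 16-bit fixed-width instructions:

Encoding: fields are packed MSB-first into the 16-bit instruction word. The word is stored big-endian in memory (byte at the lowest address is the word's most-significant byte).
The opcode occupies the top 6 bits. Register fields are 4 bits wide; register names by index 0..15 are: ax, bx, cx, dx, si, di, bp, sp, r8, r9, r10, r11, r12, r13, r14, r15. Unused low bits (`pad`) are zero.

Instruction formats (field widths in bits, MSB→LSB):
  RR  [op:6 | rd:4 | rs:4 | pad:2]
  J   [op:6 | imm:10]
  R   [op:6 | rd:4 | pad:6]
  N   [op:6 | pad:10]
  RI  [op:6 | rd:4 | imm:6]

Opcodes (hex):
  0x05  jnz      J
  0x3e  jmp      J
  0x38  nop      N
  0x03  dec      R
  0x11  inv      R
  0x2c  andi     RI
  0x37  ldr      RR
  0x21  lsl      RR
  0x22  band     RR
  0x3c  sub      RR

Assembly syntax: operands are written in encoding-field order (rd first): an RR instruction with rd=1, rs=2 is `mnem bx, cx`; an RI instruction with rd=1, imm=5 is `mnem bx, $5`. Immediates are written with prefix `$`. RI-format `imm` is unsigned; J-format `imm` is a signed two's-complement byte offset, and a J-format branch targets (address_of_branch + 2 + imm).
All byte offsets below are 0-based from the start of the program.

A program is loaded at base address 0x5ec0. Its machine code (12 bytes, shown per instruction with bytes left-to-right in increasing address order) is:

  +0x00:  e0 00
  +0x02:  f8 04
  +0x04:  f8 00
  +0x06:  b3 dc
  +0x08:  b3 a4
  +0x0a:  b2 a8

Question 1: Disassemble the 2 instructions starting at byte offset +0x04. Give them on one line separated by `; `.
jmp $0; andi r15, $28

@+04  big-endian(f8 00) = 0xf800
  op=0xf800>>10=0x3e ⇒ jmp (J)
  imm: (w>>0)&0x3ff=0x0 → $0
@+06  big-endian(b3 dc) = 0xb3dc
  op=0xb3dc>>10=0x2c ⇒ andi (RI)
  rd: (w>>6)&0xf=0xf → r15
  imm: (w>>0)&0x3f=0x1c → $28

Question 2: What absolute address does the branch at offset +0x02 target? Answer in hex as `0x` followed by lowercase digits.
@+02  big-endian(f8 04) = 0xf804
  op=0xf804>>10=0x3e ⇒ jmp (J)
  [9:0] imm=4 = $4
  target = base 0x5ec0 + off 0x02 + 2 + imm 4 = 0x5ec8

0x5ec8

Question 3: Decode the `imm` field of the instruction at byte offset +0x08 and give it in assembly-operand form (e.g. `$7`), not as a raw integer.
$36

+0x08: b3 a4 ⇒ word 0xb3a4 (big)
  op=0xb3a4>>10=0x2c ⇒ andi (RI)
  rd: (w>>6)&0xf=0xe → r14
  imm: (w>>0)&0x3f=0x24 → $36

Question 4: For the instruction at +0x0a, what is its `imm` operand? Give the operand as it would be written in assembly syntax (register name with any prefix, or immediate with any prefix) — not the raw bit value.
[0a] b2 a8 → 0xb2a8
  top 6b → 0x2c → andi [RI]
  rd@[9:6]=0xa ⇒ r10
  imm@[5:0]=0x28 ⇒ $40

$40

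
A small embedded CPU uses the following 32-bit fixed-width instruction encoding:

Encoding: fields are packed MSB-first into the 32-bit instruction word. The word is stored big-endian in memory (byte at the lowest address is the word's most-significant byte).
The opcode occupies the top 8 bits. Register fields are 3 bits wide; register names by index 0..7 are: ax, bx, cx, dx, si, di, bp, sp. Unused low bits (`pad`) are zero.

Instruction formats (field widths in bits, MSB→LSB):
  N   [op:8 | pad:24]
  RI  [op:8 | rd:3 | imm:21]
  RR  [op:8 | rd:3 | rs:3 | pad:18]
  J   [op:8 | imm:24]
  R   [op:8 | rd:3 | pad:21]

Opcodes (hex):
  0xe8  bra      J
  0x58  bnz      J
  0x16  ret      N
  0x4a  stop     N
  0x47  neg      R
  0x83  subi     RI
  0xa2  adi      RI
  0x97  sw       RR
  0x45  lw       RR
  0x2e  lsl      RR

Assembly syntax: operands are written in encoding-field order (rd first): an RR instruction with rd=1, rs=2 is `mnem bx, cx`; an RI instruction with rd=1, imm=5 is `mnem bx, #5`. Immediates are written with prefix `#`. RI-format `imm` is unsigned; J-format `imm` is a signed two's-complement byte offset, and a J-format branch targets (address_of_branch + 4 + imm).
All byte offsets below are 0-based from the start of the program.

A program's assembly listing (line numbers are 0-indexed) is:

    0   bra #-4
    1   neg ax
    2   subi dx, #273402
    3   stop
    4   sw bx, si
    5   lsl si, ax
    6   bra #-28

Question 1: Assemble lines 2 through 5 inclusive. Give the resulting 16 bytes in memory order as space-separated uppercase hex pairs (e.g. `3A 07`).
83 64 2B FA 4A 00 00 00 97 30 00 00 2E 80 00 00

2. subi fields op=0x83:8|rd=3:3|imm=273402:21 → word 83642bfah → 83 64 2b fa
3. stop fields op=0x4a:8|pad=0:24 → word 4a000000h → 4a 00 00 00
4. sw fields op=0x97:8|rd=1:3|rs=4:3|pad=0:18 → word 97300000h → 97 30 00 00
5. lsl fields op=0x2e:8|rd=4:3|rs=0:3|pad=0:18 → word 2e800000h → 2e 80 00 00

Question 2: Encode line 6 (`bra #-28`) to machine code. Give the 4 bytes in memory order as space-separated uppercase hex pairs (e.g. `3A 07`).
6. bra fields op=0xe8:8|imm=-28:24 → word e8ffffe4h → e8 ff ff e4

E8 FF FF E4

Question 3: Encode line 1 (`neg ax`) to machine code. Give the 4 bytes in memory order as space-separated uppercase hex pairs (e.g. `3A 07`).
L1: neg op=0x47:8|rd=0:3|pad=0:21 ⇒ 0x47000000 ⇒ big 47 00 00 00

47 00 00 00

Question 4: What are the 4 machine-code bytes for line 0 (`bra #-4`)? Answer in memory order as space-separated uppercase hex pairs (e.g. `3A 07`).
L0: bra op=0xe8:8|imm=-4:24 ⇒ 0xe8fffffc ⇒ big e8 ff ff fc

E8 FF FF FC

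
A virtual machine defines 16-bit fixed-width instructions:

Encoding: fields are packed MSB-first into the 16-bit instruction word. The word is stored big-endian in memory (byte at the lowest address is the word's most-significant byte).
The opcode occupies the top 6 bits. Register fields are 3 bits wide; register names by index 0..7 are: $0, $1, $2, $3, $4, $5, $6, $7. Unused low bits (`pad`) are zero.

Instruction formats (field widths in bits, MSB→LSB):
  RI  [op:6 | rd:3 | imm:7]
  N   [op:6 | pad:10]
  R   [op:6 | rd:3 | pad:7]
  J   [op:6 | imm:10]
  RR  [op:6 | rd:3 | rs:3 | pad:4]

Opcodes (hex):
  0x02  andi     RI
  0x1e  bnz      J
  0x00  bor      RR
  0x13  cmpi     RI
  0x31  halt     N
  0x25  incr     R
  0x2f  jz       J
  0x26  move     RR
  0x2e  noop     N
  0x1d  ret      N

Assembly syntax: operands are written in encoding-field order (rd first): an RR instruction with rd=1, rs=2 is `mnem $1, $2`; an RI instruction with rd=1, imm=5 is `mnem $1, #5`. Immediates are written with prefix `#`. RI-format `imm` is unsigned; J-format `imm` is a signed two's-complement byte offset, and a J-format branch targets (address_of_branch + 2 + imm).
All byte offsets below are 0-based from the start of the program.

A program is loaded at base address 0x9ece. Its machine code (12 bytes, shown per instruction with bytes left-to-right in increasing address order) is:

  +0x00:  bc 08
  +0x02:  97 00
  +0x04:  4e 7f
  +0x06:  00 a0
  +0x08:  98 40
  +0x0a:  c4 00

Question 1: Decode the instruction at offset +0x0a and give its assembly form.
halt

@+0a  big-endian(c4 00) = 0xc400
  op=0xc400>>10=0x31 ⇒ halt (N)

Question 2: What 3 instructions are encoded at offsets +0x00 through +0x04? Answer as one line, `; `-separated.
jz #8; incr $6; cmpi $4, #127

+0x00: bc 08 ⇒ word 0xbc08 (big)
  op=0xbc08>>10=0x2f ⇒ jz (J)
  imm@[9:0]=0x8 ⇒ #8
+0x02: 97 00 ⇒ word 0x9700 (big)
  op=0x9700>>10=0x25 ⇒ incr (R)
  rd@[9:7]=0x6 ⇒ $6
+0x04: 4e 7f ⇒ word 0x4e7f (big)
  op=0x4e7f>>10=0x13 ⇒ cmpi (RI)
  rd@[9:7]=0x4 ⇒ $4
  imm@[6:0]=0x7f ⇒ #127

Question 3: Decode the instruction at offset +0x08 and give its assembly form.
move $0, $4

[08] 98 40 → 0x9840
  opcode bits[15:10]=0x26: move/RR
  rd: (w>>7)&0x7=0x0 → $0
  rs: (w>>4)&0x7=0x4 → $4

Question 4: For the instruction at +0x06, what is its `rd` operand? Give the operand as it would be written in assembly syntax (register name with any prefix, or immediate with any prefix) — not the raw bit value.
$1

+0x06: 00 a0 ⇒ word 0x00a0 (big)
  opcode bits[15:10]=0x0: bor/RR
  [9:7] rd=1 = $1
  [6:4] rs=2 = $2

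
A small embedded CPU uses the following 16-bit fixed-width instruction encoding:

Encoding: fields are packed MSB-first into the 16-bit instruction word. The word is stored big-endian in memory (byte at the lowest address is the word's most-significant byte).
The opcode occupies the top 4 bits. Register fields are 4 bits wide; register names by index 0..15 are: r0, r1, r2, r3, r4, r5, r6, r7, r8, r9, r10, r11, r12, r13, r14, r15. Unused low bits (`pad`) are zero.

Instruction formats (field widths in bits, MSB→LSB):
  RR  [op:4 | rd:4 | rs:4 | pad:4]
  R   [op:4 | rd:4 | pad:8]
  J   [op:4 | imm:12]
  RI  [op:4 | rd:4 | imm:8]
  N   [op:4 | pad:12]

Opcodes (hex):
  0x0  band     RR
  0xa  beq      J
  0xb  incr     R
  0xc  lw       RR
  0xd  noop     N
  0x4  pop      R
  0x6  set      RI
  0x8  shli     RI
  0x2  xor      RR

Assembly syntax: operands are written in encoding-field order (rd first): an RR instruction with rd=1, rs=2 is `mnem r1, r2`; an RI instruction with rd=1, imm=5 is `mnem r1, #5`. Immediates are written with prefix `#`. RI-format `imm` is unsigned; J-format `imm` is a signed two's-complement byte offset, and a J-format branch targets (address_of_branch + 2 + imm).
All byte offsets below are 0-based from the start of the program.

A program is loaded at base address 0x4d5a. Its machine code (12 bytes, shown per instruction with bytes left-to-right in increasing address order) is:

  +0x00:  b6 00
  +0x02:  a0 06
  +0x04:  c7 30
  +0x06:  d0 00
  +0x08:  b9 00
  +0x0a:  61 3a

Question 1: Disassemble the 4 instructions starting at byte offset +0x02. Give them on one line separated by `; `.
+0x02: a0 06 ⇒ word 0xa006 (big)
  top 4b → 0xa → beq [J]
  imm@[11:0]=0x6 ⇒ #6
+0x04: c7 30 ⇒ word 0xc730 (big)
  top 4b → 0xc → lw [RR]
  rd@[11:8]=0x7 ⇒ r7
  rs@[7:4]=0x3 ⇒ r3
+0x06: d0 00 ⇒ word 0xd000 (big)
  top 4b → 0xd → noop [N]
+0x08: b9 00 ⇒ word 0xb900 (big)
  top 4b → 0xb → incr [R]
  rd@[11:8]=0x9 ⇒ r9

beq #6; lw r7, r3; noop; incr r9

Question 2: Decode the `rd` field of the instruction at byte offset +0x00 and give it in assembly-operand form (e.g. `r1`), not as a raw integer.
off 0x00: read b6 00 as big → 0xb600
  top 4b → 0xb → incr [R]
  [11:8] rd=6 = r6

r6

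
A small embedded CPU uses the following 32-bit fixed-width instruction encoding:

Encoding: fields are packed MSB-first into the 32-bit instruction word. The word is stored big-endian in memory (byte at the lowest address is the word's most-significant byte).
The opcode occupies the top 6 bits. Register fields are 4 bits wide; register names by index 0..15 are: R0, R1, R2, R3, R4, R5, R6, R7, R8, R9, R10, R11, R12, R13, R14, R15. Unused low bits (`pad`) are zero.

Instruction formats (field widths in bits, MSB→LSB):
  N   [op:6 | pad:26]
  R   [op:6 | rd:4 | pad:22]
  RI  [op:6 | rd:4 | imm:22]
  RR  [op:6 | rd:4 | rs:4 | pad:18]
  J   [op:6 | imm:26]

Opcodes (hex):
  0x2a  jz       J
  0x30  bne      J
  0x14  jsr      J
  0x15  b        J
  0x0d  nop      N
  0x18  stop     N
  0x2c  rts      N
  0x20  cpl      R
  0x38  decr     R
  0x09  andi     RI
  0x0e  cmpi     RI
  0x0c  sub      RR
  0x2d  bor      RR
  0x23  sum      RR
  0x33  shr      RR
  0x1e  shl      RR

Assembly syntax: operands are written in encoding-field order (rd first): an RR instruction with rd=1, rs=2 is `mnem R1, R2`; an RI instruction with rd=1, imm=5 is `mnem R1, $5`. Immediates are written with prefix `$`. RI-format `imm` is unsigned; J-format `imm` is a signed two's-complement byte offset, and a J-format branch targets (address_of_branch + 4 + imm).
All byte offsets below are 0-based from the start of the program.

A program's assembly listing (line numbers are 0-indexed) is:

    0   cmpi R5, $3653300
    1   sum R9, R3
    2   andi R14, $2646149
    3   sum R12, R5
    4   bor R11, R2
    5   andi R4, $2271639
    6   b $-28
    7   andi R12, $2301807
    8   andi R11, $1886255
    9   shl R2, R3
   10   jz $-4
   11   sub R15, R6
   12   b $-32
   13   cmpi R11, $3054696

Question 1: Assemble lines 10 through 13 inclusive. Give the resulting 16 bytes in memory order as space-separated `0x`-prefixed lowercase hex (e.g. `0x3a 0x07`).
0xab 0xff 0xff 0xfc 0x33 0xd8 0x00 0x00 0x57 0xff 0xff 0xe0 0x3a 0xee 0x9c 0x68

line 10 (jz): pack op=0x2a:6|imm=-4:26 = 0xabfffffc; big→ ab ff ff fc
line 11 (sub): pack op=0xc:6|rd=15:4|rs=6:4|pad=0:18 = 0x33d80000; big→ 33 d8 00 00
line 12 (b): pack op=0x15:6|imm=-32:26 = 0x57ffffe0; big→ 57 ff ff e0
line 13 (cmpi): pack op=0xe:6|rd=11:4|imm=3054696:22 = 0x3aee9c68; big→ 3a ee 9c 68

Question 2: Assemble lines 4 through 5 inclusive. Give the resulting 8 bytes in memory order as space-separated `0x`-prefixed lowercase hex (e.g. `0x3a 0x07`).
L4: bor op=0x2d:6|rd=11:4|rs=2:4|pad=0:18 ⇒ 0xb6c80000 ⇒ big b6 c8 00 00
L5: andi op=0x9:6|rd=4:4|imm=2271639:22 ⇒ 0x2522a997 ⇒ big 25 22 a9 97

0xb6 0xc8 0x00 0x00 0x25 0x22 0xa9 0x97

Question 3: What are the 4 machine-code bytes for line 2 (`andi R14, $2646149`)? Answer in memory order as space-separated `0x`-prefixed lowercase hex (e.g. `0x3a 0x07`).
L2: andi op=0x9:6|rd=14:4|imm=2646149:22 ⇒ 0x27a86085 ⇒ big 27 a8 60 85

0x27 0xa8 0x60 0x85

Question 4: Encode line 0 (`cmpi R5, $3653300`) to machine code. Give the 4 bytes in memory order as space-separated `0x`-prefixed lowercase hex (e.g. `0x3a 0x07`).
L0: cmpi op=0xe:6|rd=5:4|imm=3653300:22 ⇒ 0x3977beb4 ⇒ big 39 77 be b4

0x39 0x77 0xbe 0xb4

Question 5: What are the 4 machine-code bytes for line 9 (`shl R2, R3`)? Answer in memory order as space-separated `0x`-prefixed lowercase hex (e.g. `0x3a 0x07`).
line 9 (shl): pack op=0x1e:6|rd=2:4|rs=3:4|pad=0:18 = 0x788c0000; big→ 78 8c 00 00

0x78 0x8c 0x00 0x00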